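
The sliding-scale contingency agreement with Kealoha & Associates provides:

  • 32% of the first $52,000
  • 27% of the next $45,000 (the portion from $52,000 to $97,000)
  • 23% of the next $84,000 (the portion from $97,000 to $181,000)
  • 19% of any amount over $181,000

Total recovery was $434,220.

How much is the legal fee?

First $52,000 at 32% = $16,640.00
Next $45,000 at 27% = $12,150.00
Next $84,000 at 23% = $19,320.00
Remaining $253,220 at 19% = $48,111.80
Fee: $16,640.00 + $12,150.00 + $19,320.00 + $48,111.80 = $96,221.80

$96,221.80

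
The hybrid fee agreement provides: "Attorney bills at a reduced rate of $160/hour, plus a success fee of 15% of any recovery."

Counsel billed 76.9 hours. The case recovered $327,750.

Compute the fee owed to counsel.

Hourly: 76.9 × $160 = $12,304.00
Success fee: 15% of $327,750 = $49,162.50
Total: $12,304.00 + $49,162.50 = $61,466.50

$61,466.50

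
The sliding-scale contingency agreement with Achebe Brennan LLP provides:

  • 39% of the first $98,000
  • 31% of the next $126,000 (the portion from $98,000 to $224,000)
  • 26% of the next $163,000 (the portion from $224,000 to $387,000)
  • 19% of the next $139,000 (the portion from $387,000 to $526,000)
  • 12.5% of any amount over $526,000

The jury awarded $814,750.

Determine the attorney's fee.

First $98,000 at 39% = $38,220.00
Next $126,000 at 31% = $39,060.00
Next $163,000 at 26% = $42,380.00
Next $139,000 at 19% = $26,410.00
Remaining $288,750 at 12.5% = $36,093.75
Fee: $38,220.00 + $39,060.00 + $42,380.00 + $26,410.00 + $36,093.75 = $182,163.75

$182,163.75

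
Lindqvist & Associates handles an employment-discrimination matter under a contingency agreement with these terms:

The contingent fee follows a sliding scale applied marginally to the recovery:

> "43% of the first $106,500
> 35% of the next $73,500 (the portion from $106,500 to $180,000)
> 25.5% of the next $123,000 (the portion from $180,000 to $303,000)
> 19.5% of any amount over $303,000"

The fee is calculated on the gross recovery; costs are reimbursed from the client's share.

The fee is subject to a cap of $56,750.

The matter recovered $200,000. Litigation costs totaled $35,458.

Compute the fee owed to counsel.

$56,750.00

Fee base is the gross recovery, $200,000; costs are reimbursed separately.
First $106,500 at 43% = $45,795.00
Next $73,500 at 35% = $25,725.00
Remaining $20,000 at 25.5% = $5,100.00
Fee: $45,795.00 + $25,725.00 + $5,100.00 = $76,620.00
$76,620.00 exceeds the $56,750 cap, so the fee is capped at $56,750.00.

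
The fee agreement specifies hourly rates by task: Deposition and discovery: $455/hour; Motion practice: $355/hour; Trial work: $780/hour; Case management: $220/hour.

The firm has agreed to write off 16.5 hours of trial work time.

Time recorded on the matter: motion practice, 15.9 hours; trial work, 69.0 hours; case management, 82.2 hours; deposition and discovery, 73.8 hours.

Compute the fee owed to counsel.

$98,257.50

Deposition and discovery: 73.8 × $455 = $33,579.00
Motion practice: 15.9 × $355 = $5,644.50
Trial work: 69.0 × $780 = $53,820.00
Case management: 82.2 × $220 = $18,084.00
Subtotal: $111,127.50
Write-off: 16.5 × $780 = $12,870.00
Total: $111,127.50 − $12,870.00 = $98,257.50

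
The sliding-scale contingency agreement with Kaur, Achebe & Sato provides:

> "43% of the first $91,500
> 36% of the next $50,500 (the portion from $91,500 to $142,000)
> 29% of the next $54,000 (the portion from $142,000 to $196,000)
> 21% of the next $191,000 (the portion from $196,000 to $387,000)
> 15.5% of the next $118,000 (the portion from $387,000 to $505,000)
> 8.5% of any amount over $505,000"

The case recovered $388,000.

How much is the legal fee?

$113,450.00

First $91,500 at 43% = $39,345.00
Next $50,500 at 36% = $18,180.00
Next $54,000 at 29% = $15,660.00
Next $191,000 at 21% = $40,110.00
Remaining $1,000 at 15.5% = $155.00
Fee: $39,345.00 + $18,180.00 + $15,660.00 + $40,110.00 + $155.00 = $113,450.00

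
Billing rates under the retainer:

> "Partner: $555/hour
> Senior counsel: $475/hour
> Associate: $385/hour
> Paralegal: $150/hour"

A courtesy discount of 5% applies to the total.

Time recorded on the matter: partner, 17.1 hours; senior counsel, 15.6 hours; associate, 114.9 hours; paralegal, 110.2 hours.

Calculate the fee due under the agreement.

$73,783.65

Partner: 17.1 × $555 = $9,490.50
Senior counsel: 15.6 × $475 = $7,410.00
Associate: 114.9 × $385 = $44,236.50
Paralegal: 110.2 × $150 = $16,530.00
Subtotal: $77,667.00
Less 5% discount: −$3,883.35
Total: $77,667.00 − $3,883.35 = $73,783.65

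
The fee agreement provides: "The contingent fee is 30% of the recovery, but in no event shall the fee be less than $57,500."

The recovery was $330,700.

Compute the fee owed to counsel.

$99,210.00

30% of $330,700 = $99,210.00
That exceeds the $57,500 minimum.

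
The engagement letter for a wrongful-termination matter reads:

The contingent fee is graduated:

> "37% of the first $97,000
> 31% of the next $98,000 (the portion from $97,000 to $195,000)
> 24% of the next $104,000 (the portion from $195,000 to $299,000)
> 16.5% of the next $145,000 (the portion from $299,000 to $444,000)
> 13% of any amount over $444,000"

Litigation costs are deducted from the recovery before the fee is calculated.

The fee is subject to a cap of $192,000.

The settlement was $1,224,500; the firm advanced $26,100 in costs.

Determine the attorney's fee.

$192,000.00

Fee base (net of costs): $1,224,500 − $26,100 = $1,198,400
First $97,000 at 37% = $35,890.00
Next $98,000 at 31% = $30,380.00
Next $104,000 at 24% = $24,960.00
Next $145,000 at 16.5% = $23,925.00
Remaining $754,400 at 13% = $98,072.00
Fee: $35,890.00 + $30,380.00 + $24,960.00 + $23,925.00 + $98,072.00 = $213,227.00
$213,227.00 exceeds the $192,000 cap, so the fee is capped at $192,000.00.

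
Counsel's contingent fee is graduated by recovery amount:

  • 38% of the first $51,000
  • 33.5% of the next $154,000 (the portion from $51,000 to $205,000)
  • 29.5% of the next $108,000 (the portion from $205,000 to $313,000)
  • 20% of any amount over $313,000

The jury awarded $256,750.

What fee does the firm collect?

First $51,000 at 38% = $19,380.00
Next $154,000 at 33.5% = $51,590.00
Remaining $51,750 at 29.5% = $15,266.25
Fee: $19,380.00 + $51,590.00 + $15,266.25 = $86,236.25

$86,236.25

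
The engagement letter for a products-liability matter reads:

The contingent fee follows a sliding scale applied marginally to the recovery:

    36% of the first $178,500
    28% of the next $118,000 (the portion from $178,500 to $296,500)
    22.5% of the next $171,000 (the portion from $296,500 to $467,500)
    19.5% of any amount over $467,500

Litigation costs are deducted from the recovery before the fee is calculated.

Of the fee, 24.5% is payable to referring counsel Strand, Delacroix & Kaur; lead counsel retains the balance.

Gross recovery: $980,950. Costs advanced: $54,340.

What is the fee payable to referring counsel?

$55,198.86

Fee base (net of costs): $980,950 − $54,340 = $926,610
First $178,500 at 36% = $64,260.00
Next $118,000 at 28% = $33,040.00
Next $171,000 at 22.5% = $38,475.00
Remaining $459,110 at 19.5% = $89,526.45
Fee: $64,260.00 + $33,040.00 + $38,475.00 + $89,526.45 = $225,301.45
Referral share: 24.5% of $225,301.45 = $55,198.86; lead counsel retains $225,301.45 − $55,198.86 = $170,102.59.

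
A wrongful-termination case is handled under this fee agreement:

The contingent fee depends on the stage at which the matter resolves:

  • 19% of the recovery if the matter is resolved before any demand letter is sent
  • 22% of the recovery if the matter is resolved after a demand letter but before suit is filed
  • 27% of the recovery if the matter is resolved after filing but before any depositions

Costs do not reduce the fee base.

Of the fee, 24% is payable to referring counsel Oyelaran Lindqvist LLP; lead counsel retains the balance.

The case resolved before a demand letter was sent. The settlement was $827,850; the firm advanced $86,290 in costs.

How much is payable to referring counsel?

Fee base is the gross recovery, $827,850; costs are reimbursed separately.
The matter resolved before a demand letter was sent, so the 19% rate applies.
$827,850 × 19% = $157,291.50
Referral share: 24% of $157,291.50 = $37,749.96; lead counsel retains $157,291.50 − $37,749.96 = $119,541.54.

$37,749.96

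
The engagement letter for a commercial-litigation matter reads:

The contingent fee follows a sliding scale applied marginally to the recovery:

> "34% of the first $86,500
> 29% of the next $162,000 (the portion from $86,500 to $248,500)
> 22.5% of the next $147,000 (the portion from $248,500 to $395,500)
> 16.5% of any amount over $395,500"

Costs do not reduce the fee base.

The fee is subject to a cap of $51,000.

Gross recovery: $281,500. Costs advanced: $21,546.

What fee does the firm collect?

Fee base is the gross recovery, $281,500; costs are reimbursed separately.
First $86,500 at 34% = $29,410.00
Next $162,000 at 29% = $46,980.00
Remaining $33,000 at 22.5% = $7,425.00
Fee: $29,410.00 + $46,980.00 + $7,425.00 = $83,815.00
$83,815.00 exceeds the $51,000 cap, so the fee is capped at $51,000.00.

$51,000.00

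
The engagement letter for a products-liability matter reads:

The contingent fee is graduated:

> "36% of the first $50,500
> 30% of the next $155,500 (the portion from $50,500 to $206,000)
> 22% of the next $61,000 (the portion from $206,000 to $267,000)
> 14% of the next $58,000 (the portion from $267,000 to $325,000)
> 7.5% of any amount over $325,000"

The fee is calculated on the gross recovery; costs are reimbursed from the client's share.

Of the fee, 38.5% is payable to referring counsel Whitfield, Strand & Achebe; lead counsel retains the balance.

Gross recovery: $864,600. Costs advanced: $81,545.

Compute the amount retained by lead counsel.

Fee base is the gross recovery, $864,600; costs are reimbursed separately.
First $50,500 at 36% = $18,180.00
Next $155,500 at 30% = $46,650.00
Next $61,000 at 22% = $13,420.00
Next $58,000 at 14% = $8,120.00
Remaining $539,600 at 7.5% = $40,470.00
Fee: $18,180.00 + $46,650.00 + $13,420.00 + $8,120.00 + $40,470.00 = $126,840.00
Referral share: 38.5% of $126,840.00 = $48,833.40; lead counsel retains $126,840.00 − $48,833.40 = $78,006.60.

$78,006.60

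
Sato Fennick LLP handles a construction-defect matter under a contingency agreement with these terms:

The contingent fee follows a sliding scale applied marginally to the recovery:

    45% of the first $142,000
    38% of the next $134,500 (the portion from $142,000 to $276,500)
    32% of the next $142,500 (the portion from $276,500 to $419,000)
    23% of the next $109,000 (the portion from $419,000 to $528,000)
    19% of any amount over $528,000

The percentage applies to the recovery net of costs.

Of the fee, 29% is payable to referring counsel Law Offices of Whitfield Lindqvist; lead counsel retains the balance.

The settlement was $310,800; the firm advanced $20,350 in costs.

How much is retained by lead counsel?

Fee base (net of costs): $310,800 − $20,350 = $290,450
First $142,000 at 45% = $63,900.00
Next $134,500 at 38% = $51,110.00
Remaining $13,950 at 32% = $4,464.00
Fee: $63,900.00 + $51,110.00 + $4,464.00 = $119,474.00
Referral share: 29% of $119,474.00 = $34,647.46; lead counsel retains $119,474.00 − $34,647.46 = $84,826.54.

$84,826.54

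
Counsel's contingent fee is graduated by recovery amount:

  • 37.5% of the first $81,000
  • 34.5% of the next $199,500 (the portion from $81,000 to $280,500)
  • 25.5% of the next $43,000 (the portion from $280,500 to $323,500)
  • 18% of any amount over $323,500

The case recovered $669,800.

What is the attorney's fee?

First $81,000 at 37.5% = $30,375.00
Next $199,500 at 34.5% = $68,827.50
Next $43,000 at 25.5% = $10,965.00
Remaining $346,300 at 18% = $62,334.00
Fee: $30,375.00 + $68,827.50 + $10,965.00 + $62,334.00 = $172,501.50

$172,501.50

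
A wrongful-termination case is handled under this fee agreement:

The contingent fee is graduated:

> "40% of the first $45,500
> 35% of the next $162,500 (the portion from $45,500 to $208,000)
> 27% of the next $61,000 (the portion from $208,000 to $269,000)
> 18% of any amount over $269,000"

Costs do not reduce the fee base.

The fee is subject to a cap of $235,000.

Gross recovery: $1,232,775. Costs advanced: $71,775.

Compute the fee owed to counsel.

Fee base is the gross recovery, $1,232,775; costs are reimbursed separately.
First $45,500 at 40% = $18,200.00
Next $162,500 at 35% = $56,875.00
Next $61,000 at 27% = $16,470.00
Remaining $963,775 at 18% = $173,479.50
Fee: $18,200.00 + $56,875.00 + $16,470.00 + $173,479.50 = $265,024.50
$265,024.50 exceeds the $235,000 cap, so the fee is capped at $235,000.00.

$235,000.00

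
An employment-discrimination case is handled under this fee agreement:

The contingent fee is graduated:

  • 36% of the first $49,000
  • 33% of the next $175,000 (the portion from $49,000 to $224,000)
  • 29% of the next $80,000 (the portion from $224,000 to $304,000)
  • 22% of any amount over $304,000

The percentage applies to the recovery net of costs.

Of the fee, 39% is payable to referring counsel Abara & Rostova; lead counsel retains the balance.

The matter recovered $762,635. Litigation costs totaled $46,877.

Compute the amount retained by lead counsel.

Fee base (net of costs): $762,635 − $46,877 = $715,758
First $49,000 at 36% = $17,640.00
Next $175,000 at 33% = $57,750.00
Next $80,000 at 29% = $23,200.00
Remaining $411,758 at 22% = $90,586.76
Fee: $17,640.00 + $57,750.00 + $23,200.00 + $90,586.76 = $189,176.76
Referral share: 39% of $189,176.76 = $73,778.94; lead counsel retains $189,176.76 − $73,778.94 = $115,397.82.

$115,397.82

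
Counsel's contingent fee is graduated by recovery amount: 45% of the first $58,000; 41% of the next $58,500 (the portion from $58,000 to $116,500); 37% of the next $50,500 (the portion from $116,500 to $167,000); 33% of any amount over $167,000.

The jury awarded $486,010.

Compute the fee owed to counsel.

First $58,000 at 45% = $26,100.00
Next $58,500 at 41% = $23,985.00
Next $50,500 at 37% = $18,685.00
Remaining $319,010 at 33% = $105,273.30
Fee: $26,100.00 + $23,985.00 + $18,685.00 + $105,273.30 = $174,043.30

$174,043.30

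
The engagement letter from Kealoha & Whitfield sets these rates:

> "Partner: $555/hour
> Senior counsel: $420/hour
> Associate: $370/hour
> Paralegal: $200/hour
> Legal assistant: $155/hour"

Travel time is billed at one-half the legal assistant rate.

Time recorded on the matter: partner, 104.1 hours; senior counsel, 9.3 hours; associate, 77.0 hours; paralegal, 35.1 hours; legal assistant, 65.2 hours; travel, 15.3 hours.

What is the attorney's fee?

$108,483.25

Partner: 104.1 × $555 = $57,775.50
Senior counsel: 9.3 × $420 = $3,906.00
Associate: 77.0 × $370 = $28,490.00
Paralegal: 35.1 × $200 = $7,020.00
Legal assistant: 65.2 × $155 = $10,106.00
Subtotal: $57,775.50 + $3,906.00 + $28,490.00 + $7,020.00 + $10,106.00 = $107,297.50
Travel: 15.3 × ($155 ÷ 2) = 15.3 × $77.50 = $1,185.75
Total: $107,297.50 + $1,185.75 = $108,483.25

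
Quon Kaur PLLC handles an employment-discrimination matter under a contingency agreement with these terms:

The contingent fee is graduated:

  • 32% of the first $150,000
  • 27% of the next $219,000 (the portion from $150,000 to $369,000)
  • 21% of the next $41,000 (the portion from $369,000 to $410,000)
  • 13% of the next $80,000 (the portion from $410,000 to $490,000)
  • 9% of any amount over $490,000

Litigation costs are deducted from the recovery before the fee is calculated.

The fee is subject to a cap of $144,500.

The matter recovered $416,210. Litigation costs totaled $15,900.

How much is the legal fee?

$113,705.10

Fee base (net of costs): $416,210 − $15,900 = $400,310
First $150,000 at 32% = $48,000.00
Next $219,000 at 27% = $59,130.00
Remaining $31,310 at 21% = $6,575.10
Fee: $48,000.00 + $59,130.00 + $6,575.10 = $113,705.10
$113,705.10 is under the $144,500 cap.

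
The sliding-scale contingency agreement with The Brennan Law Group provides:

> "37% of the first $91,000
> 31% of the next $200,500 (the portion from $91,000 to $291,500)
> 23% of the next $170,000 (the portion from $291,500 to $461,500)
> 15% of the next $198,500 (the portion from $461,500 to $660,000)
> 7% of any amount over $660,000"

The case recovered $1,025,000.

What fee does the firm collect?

First $91,000 at 37% = $33,670.00
Next $200,500 at 31% = $62,155.00
Next $170,000 at 23% = $39,100.00
Next $198,500 at 15% = $29,775.00
Remaining $365,000 at 7% = $25,550.00
Fee: $33,670.00 + $62,155.00 + $39,100.00 + $29,775.00 + $25,550.00 = $190,250.00

$190,250.00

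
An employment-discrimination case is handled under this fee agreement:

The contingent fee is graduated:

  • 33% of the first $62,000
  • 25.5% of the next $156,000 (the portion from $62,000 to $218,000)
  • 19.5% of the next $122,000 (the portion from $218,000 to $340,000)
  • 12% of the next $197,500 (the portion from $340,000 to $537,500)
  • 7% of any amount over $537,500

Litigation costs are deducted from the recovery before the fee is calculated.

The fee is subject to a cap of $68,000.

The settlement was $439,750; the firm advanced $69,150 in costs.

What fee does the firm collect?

Fee base (net of costs): $439,750 − $69,150 = $370,600
First $62,000 at 33% = $20,460.00
Next $156,000 at 25.5% = $39,780.00
Next $122,000 at 19.5% = $23,790.00
Remaining $30,600 at 12% = $3,672.00
Fee: $20,460.00 + $39,780.00 + $23,790.00 + $3,672.00 = $87,702.00
$87,702.00 exceeds the $68,000 cap, so the fee is capped at $68,000.00.

$68,000.00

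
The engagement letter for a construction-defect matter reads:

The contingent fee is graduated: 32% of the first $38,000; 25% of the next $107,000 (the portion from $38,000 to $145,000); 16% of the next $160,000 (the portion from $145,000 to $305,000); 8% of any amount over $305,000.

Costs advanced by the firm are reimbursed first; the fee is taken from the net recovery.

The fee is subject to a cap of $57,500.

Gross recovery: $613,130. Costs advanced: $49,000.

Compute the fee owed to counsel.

Fee base (net of costs): $613,130 − $49,000 = $564,130
First $38,000 at 32% = $12,160.00
Next $107,000 at 25% = $26,750.00
Next $160,000 at 16% = $25,600.00
Remaining $259,130 at 8% = $20,730.40
Fee: $12,160.00 + $26,750.00 + $25,600.00 + $20,730.40 = $85,240.40
$85,240.40 exceeds the $57,500 cap, so the fee is capped at $57,500.00.

$57,500.00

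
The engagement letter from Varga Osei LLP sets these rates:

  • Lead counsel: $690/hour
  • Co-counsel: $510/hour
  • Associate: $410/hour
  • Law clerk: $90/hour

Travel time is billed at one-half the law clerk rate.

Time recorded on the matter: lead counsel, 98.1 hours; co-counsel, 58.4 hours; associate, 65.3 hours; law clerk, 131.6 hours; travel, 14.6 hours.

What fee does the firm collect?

Lead counsel: 98.1 × $690 = $67,689.00
Co-counsel: 58.4 × $510 = $29,784.00
Associate: 65.3 × $410 = $26,773.00
Law clerk: 131.6 × $90 = $11,844.00
Subtotal: $67,689.00 + $29,784.00 + $26,773.00 + $11,844.00 = $136,090.00
Travel: 14.6 × ($90 ÷ 2) = 14.6 × $45.00 = $657.00
Total: $136,090.00 + $657.00 = $136,747.00

$136,747.00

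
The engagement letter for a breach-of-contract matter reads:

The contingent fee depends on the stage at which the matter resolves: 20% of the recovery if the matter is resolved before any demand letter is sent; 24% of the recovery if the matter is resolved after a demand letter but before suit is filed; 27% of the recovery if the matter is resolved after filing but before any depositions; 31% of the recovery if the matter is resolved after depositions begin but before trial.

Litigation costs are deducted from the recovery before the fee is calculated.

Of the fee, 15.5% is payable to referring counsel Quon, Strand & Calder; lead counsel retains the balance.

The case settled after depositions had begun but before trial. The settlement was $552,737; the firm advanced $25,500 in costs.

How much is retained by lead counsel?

Fee base (net of costs): $552,737 − $25,500 = $527,237
The matter settled after depositions had begun but before trial, so the 31% rate applies.
$527,237 × 31% = $163,443.47
Referral share: 15.5% of $163,443.47 = $25,333.74; lead counsel retains $163,443.47 − $25,333.74 = $138,109.73.

$138,109.73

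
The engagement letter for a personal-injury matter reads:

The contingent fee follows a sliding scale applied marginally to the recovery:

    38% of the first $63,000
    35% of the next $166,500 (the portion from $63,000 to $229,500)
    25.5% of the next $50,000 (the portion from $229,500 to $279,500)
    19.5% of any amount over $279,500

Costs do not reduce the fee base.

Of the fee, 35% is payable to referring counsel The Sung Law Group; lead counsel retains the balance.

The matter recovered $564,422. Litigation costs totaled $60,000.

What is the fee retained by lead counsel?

Fee base is the gross recovery, $564,422; costs are reimbursed separately.
First $63,000 at 38% = $23,940.00
Next $166,500 at 35% = $58,275.00
Next $50,000 at 25.5% = $12,750.00
Remaining $284,922 at 19.5% = $55,559.79
Fee: $23,940.00 + $58,275.00 + $12,750.00 + $55,559.79 = $150,524.79
Referral share: 35% of $150,524.79 = $52,683.68; lead counsel retains $150,524.79 − $52,683.68 = $97,841.11.

$97,841.11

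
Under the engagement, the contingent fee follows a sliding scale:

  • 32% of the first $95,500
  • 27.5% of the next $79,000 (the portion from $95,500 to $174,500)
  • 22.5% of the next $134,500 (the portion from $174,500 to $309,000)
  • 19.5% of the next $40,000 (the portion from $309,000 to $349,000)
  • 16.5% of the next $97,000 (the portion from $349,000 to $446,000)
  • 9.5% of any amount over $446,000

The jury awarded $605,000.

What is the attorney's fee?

$121,457.50

First $95,500 at 32% = $30,560.00
Next $79,000 at 27.5% = $21,725.00
Next $134,500 at 22.5% = $30,262.50
Next $40,000 at 19.5% = $7,800.00
Next $97,000 at 16.5% = $16,005.00
Remaining $159,000 at 9.5% = $15,105.00
Fee: $30,560.00 + $21,725.00 + $30,262.50 + $7,800.00 + $16,005.00 + $15,105.00 = $121,457.50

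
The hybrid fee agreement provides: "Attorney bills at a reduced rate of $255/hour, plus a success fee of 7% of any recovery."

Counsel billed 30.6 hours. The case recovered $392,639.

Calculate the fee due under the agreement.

$35,287.73

Hourly: 30.6 × $255 = $7,803.00
Success fee: 7% of $392,639 = $27,484.73
Total: $7,803.00 + $27,484.73 = $35,287.73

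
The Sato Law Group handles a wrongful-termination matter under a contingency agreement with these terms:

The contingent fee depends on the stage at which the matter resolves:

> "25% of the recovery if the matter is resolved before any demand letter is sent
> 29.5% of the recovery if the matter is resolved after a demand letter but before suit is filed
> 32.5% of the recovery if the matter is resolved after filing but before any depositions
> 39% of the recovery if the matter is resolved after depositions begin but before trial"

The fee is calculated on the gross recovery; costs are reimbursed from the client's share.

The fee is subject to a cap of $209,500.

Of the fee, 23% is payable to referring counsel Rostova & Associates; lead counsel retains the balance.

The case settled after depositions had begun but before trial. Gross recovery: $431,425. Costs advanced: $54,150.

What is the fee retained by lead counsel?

$129,556.93

Fee base is the gross recovery, $431,425; costs are reimbursed separately.
The matter settled after depositions had begun but before trial, so the 39% rate applies.
$431,425 × 39% = $168,255.75
$168,255.75 is under the $209,500 cap.
Referral share: 23% of $168,255.75 = $38,698.82; lead counsel retains $168,255.75 − $38,698.82 = $129,556.93.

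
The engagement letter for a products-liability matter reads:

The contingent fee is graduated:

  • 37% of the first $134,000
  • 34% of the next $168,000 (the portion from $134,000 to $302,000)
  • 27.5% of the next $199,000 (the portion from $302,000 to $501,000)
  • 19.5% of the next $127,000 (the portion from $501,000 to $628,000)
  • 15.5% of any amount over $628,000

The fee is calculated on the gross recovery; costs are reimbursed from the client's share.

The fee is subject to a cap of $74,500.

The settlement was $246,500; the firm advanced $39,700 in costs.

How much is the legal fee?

$74,500.00

Fee base is the gross recovery, $246,500; costs are reimbursed separately.
First $134,000 at 37% = $49,580.00
Remaining $112,500 at 34% = $38,250.00
Fee: $49,580.00 + $38,250.00 = $87,830.00
$87,830.00 exceeds the $74,500 cap, so the fee is capped at $74,500.00.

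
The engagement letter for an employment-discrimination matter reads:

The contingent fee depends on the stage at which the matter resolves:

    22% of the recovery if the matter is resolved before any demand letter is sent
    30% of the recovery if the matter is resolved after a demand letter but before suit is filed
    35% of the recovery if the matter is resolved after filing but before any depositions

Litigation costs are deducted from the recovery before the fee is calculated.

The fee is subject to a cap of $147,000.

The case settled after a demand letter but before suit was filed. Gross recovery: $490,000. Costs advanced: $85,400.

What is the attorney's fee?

Fee base (net of costs): $490,000 − $85,400 = $404,600
The matter settled after a demand letter but before suit was filed, so the 30% rate applies.
$404,600 × 30% = $121,380.00
$121,380.00 is under the $147,000 cap.

$121,380.00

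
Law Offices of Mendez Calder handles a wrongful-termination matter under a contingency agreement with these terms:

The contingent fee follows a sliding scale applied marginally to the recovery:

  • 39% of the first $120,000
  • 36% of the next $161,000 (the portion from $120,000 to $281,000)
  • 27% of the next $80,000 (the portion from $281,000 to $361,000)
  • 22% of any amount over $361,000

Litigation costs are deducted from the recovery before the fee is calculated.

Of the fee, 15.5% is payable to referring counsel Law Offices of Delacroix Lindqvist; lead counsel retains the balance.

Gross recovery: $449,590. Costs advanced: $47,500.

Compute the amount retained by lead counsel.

Fee base (net of costs): $449,590 − $47,500 = $402,090
First $120,000 at 39% = $46,800.00
Next $161,000 at 36% = $57,960.00
Next $80,000 at 27% = $21,600.00
Remaining $41,090 at 22% = $9,039.80
Fee: $46,800.00 + $57,960.00 + $21,600.00 + $9,039.80 = $135,399.80
Referral share: 15.5% of $135,399.80 = $20,986.97; lead counsel retains $135,399.80 − $20,986.97 = $114,412.83.

$114,412.83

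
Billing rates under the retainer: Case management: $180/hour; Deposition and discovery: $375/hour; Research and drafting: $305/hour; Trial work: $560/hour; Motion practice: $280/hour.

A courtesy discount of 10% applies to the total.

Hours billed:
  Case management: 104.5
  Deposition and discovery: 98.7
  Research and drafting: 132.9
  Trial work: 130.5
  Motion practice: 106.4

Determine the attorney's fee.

$179,306.10

Case management: 104.5 × $180 = $18,810.00
Deposition and discovery: 98.7 × $375 = $37,012.50
Research and drafting: 132.9 × $305 = $40,534.50
Trial work: 130.5 × $560 = $73,080.00
Motion practice: 106.4 × $280 = $29,792.00
Subtotal: $199,229.00
Less 10% discount: −$19,922.90
Total: $199,229.00 − $19,922.90 = $179,306.10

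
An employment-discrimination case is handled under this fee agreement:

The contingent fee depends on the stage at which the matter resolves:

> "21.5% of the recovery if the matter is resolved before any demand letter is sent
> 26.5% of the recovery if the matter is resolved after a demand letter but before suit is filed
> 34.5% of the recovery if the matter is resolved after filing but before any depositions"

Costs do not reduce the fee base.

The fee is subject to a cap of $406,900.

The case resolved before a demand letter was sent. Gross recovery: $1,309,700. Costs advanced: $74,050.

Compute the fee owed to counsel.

Fee base is the gross recovery, $1,309,700; costs are reimbursed separately.
The matter resolved before a demand letter was sent, so the 21.5% rate applies.
$1,309,700 × 21.5% = $281,585.50
$281,585.50 is under the $406,900 cap.

$281,585.50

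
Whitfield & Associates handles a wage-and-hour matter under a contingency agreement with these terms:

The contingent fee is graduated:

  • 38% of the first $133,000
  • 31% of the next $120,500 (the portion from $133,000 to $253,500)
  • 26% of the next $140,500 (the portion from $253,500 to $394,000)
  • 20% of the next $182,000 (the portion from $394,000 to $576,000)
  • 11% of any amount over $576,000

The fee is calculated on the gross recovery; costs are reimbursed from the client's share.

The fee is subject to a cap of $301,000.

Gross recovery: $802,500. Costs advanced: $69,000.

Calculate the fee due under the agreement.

Fee base is the gross recovery, $802,500; costs are reimbursed separately.
First $133,000 at 38% = $50,540.00
Next $120,500 at 31% = $37,355.00
Next $140,500 at 26% = $36,530.00
Next $182,000 at 20% = $36,400.00
Remaining $226,500 at 11% = $24,915.00
Fee: $50,540.00 + $37,355.00 + $36,530.00 + $36,400.00 + $24,915.00 = $185,740.00
$185,740.00 is under the $301,000 cap.

$185,740.00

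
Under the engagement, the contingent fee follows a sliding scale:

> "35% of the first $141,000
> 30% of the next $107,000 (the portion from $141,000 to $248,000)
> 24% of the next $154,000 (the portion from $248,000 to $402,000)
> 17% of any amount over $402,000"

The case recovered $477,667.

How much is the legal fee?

First $141,000 at 35% = $49,350.00
Next $107,000 at 30% = $32,100.00
Next $154,000 at 24% = $36,960.00
Remaining $75,667 at 17% = $12,863.39
Fee: $49,350.00 + $32,100.00 + $36,960.00 + $12,863.39 = $131,273.39

$131,273.39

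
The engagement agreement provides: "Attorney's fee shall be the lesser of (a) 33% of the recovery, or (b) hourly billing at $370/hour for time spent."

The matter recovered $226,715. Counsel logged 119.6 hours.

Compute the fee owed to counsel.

(a) 33% of $226,715 = $74,815.95
(b) 119.6 × $370 = $44,252.00
The lesser is (b): $44,252.00.

$44,252.00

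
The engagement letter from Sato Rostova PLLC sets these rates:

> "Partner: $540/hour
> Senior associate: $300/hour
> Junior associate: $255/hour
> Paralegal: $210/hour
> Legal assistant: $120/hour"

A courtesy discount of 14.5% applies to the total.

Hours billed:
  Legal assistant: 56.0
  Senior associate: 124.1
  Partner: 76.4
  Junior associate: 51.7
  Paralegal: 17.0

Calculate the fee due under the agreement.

$87,175.37

Partner: 76.4 × $540 = $41,256.00
Senior associate: 124.1 × $300 = $37,230.00
Junior associate: 51.7 × $255 = $13,183.50
Paralegal: 17.0 × $210 = $3,570.00
Legal assistant: 56.0 × $120 = $6,720.00
Subtotal: $101,959.50
Less 14.5% discount: −$14,784.13
Total: $101,959.50 − $14,784.13 = $87,175.37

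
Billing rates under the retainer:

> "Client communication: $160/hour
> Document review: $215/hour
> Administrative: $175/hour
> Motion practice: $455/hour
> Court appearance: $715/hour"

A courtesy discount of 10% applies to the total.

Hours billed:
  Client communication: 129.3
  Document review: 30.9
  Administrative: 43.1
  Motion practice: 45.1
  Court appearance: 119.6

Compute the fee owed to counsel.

Client communication: 129.3 × $160 = $20,688.00
Document review: 30.9 × $215 = $6,643.50
Administrative: 43.1 × $175 = $7,542.50
Motion practice: 45.1 × $455 = $20,520.50
Court appearance: 119.6 × $715 = $85,514.00
Subtotal: $140,908.50
Less 10% discount: −$14,090.85
Total: $140,908.50 − $14,090.85 = $126,817.65

$126,817.65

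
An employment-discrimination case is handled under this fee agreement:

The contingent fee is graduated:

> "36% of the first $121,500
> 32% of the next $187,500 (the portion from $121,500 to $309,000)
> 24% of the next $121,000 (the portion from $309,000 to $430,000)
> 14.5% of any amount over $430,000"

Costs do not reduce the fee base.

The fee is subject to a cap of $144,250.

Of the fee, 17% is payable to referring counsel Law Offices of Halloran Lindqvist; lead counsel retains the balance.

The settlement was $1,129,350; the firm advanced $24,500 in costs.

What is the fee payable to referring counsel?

$24,522.50

Fee base is the gross recovery, $1,129,350; costs are reimbursed separately.
First $121,500 at 36% = $43,740.00
Next $187,500 at 32% = $60,000.00
Next $121,000 at 24% = $29,040.00
Remaining $699,350 at 14.5% = $101,405.75
Fee: $43,740.00 + $60,000.00 + $29,040.00 + $101,405.75 = $234,185.75
$234,185.75 exceeds the $144,250 cap, so the fee is capped at $144,250.00.
Referral share: 17% of $144,250.00 = $24,522.50; lead counsel retains $144,250.00 − $24,522.50 = $119,727.50.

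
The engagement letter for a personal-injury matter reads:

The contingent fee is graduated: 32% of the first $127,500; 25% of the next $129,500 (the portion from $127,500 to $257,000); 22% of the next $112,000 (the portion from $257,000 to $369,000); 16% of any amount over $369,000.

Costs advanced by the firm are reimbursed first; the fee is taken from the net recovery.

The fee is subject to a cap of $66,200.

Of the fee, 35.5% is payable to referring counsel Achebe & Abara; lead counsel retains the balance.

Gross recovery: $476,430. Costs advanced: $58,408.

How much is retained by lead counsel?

Fee base (net of costs): $476,430 − $58,408 = $418,022
First $127,500 at 32% = $40,800.00
Next $129,500 at 25% = $32,375.00
Next $112,000 at 22% = $24,640.00
Remaining $49,022 at 16% = $7,843.52
Fee: $40,800.00 + $32,375.00 + $24,640.00 + $7,843.52 = $105,658.52
$105,658.52 exceeds the $66,200 cap, so the fee is capped at $66,200.00.
Referral share: 35.5% of $66,200.00 = $23,501.00; lead counsel retains $66,200.00 − $23,501.00 = $42,699.00.

$42,699.00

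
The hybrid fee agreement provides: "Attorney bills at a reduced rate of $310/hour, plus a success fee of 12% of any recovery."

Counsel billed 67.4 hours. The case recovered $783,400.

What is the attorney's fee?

Hourly: 67.4 × $310 = $20,894.00
Success fee: 12% of $783,400 = $94,008.00
Total: $20,894.00 + $94,008.00 = $114,902.00

$114,902.00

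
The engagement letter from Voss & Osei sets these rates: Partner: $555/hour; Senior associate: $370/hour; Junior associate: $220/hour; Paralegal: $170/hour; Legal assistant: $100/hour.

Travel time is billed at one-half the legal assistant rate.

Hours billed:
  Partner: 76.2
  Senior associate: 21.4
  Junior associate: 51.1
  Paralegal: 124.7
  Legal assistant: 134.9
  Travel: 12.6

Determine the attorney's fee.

$96,770.00

Partner: 76.2 × $555 = $42,291.00
Senior associate: 21.4 × $370 = $7,918.00
Junior associate: 51.1 × $220 = $11,242.00
Paralegal: 124.7 × $170 = $21,199.00
Legal assistant: 134.9 × $100 = $13,490.00
Subtotal: $42,291.00 + $7,918.00 + $11,242.00 + $21,199.00 + $13,490.00 = $96,140.00
Travel: 12.6 × ($100 ÷ 2) = 12.6 × $50.00 = $630.00
Total: $96,140.00 + $630.00 = $96,770.00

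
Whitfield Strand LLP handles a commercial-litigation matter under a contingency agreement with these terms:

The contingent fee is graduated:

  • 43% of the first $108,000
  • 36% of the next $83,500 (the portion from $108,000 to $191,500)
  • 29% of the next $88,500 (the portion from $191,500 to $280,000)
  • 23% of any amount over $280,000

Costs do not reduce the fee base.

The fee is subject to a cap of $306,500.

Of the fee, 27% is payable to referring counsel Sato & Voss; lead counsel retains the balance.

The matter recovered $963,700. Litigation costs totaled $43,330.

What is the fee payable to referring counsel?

Fee base is the gross recovery, $963,700; costs are reimbursed separately.
First $108,000 at 43% = $46,440.00
Next $83,500 at 36% = $30,060.00
Next $88,500 at 29% = $25,665.00
Remaining $683,700 at 23% = $157,251.00
Fee: $46,440.00 + $30,060.00 + $25,665.00 + $157,251.00 = $259,416.00
$259,416.00 is under the $306,500 cap.
Referral share: 27% of $259,416.00 = $70,042.32; lead counsel retains $259,416.00 − $70,042.32 = $189,373.68.

$70,042.32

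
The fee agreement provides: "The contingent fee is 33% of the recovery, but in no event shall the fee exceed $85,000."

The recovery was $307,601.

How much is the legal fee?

33% of $307,601 = $101,508.33
That exceeds the $85,000 cap, so the fee is capped at $85,000.

$85,000.00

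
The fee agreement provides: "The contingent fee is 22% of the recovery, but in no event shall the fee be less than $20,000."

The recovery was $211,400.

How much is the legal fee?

$46,508.00

22% of $211,400 = $46,508.00
That exceeds the $20,000 minimum.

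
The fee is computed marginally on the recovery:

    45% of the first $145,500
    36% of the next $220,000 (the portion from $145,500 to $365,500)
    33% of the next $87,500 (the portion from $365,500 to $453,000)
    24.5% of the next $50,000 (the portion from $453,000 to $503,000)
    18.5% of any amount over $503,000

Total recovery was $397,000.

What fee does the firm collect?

First $145,500 at 45% = $65,475.00
Next $220,000 at 36% = $79,200.00
Remaining $31,500 at 33% = $10,395.00
Fee: $65,475.00 + $79,200.00 + $10,395.00 = $155,070.00

$155,070.00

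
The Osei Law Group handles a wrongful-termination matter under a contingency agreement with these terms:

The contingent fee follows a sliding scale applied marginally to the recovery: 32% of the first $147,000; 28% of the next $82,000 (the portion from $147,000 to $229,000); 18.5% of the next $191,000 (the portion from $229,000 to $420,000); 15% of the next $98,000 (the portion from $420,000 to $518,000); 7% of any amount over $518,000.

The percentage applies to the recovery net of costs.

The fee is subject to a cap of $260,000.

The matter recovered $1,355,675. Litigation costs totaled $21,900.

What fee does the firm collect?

$177,139.25

Fee base (net of costs): $1,355,675 − $21,900 = $1,333,775
First $147,000 at 32% = $47,040.00
Next $82,000 at 28% = $22,960.00
Next $191,000 at 18.5% = $35,335.00
Next $98,000 at 15% = $14,700.00
Remaining $815,775 at 7% = $57,104.25
Fee: $47,040.00 + $22,960.00 + $35,335.00 + $14,700.00 + $57,104.25 = $177,139.25
$177,139.25 is under the $260,000 cap.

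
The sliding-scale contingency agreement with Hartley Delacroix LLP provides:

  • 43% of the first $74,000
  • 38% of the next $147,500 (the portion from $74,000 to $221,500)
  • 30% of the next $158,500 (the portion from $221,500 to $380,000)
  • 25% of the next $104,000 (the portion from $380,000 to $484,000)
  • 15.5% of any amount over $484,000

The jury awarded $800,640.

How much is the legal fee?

First $74,000 at 43% = $31,820.00
Next $147,500 at 38% = $56,050.00
Next $158,500 at 30% = $47,550.00
Next $104,000 at 25% = $26,000.00
Remaining $316,640 at 15.5% = $49,079.20
Fee: $31,820.00 + $56,050.00 + $47,550.00 + $26,000.00 + $49,079.20 = $210,499.20

$210,499.20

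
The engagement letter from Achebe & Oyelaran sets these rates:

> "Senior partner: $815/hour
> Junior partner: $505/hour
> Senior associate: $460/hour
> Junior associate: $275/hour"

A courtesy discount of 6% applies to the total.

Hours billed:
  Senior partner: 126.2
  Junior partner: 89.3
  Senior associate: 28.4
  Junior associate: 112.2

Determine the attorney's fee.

Senior partner: 126.2 × $815 = $102,853.00
Junior partner: 89.3 × $505 = $45,096.50
Senior associate: 28.4 × $460 = $13,064.00
Junior associate: 112.2 × $275 = $30,855.00
Subtotal: $191,868.50
Less 6% discount: −$11,512.11
Total: $191,868.50 − $11,512.11 = $180,356.39

$180,356.39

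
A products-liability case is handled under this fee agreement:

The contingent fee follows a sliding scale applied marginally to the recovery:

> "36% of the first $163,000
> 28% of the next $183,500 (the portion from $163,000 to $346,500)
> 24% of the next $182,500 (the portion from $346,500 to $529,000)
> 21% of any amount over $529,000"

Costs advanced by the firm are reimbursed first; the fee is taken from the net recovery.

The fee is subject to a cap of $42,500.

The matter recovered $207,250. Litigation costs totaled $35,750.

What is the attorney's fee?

$42,500.00

Fee base (net of costs): $207,250 − $35,750 = $171,500
First $163,000 at 36% = $58,680.00
Remaining $8,500 at 28% = $2,380.00
Fee: $58,680.00 + $2,380.00 = $61,060.00
$61,060.00 exceeds the $42,500 cap, so the fee is capped at $42,500.00.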